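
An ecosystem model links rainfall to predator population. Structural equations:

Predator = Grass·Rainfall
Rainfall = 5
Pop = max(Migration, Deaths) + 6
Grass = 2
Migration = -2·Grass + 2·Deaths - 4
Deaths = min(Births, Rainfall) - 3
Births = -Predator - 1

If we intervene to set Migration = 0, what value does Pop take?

Intervening sets Migration = 0 and removes its equation (Migration = -2·Grass + 2·Deaths - 4).
Predator = Grass·Rainfall  [with Grass=2, Rainfall=5]  = 10
Births = -Predator - 1  [with Predator=10]  = -11
Deaths = min(Births, Rainfall) - 3  [with Births=-11, Rainfall=5]  = -14
Pop = max(Migration, Deaths) + 6  [with Migration=0, Deaths=-14]  = 6

6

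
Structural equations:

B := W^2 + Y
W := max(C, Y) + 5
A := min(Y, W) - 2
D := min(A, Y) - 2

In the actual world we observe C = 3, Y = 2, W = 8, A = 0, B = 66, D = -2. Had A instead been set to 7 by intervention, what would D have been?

0

Under do(A=7), the mechanism A := min(Y, W) - 2 is discarded; A is fixed at 7.
D = min(A, Y) - 2  [with A=7, Y=2]  = 0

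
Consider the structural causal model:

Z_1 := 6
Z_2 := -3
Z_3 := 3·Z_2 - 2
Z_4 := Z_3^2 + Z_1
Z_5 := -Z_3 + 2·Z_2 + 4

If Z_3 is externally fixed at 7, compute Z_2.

-3

Under do(Z_3=7), the mechanism Z_3 := 3·Z_2 - 2 is discarded; Z_3 is fixed at 7.
Since Z_2 is not a descendant of the intervened variable, it is unaffected.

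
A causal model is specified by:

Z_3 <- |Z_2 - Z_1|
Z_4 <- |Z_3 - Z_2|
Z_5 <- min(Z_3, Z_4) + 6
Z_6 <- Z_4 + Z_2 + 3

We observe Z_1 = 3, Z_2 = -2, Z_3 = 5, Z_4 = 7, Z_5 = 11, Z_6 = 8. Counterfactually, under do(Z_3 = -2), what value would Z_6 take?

The intervention breaks the incoming arrows to Z_3: Z_3 <- |Z_2 - Z_1| no longer applies, and Z_3 = -2.
Z_4 = |Z_3 - Z_2|  [with Z_3=-2, Z_2=-2]  = 0
Z_6 = Z_4 + Z_2 + 3  [with Z_4=0, Z_2=-2]  = 1

1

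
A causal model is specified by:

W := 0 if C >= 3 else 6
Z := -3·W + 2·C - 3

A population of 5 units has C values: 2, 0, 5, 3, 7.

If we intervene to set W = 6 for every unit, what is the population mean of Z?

do(W=6) breaks W's dependence on C. With W=6 fixed, Z across the units is -17, -21, -11, -15, -7, mean -14.2.

-14.2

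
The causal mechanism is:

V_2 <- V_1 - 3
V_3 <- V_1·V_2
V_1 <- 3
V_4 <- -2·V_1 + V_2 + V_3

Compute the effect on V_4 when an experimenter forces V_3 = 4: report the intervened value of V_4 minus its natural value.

4

The intervention breaks the incoming arrows to V_3: V_3 <- V_1·V_2 no longer applies, and V_3 = 4.
V_2 = V_1 - 3  [with V_1=3]  = 0
V_4 = -2·V_1 + V_2 + V_3  [with V_1=3, V_2=0, V_3=4]  = -2
Without intervention: V_2 = V_1 - 3  [with V_1=3]  = 0; V_3 = V_1·V_2  [with V_1=3, V_2=0]  = 0; V_4 = -2·V_1 + V_2 + V_3  [with V_1=3, V_2=0, V_3=0]  = -6.
Change = -2 − (-6) = 4.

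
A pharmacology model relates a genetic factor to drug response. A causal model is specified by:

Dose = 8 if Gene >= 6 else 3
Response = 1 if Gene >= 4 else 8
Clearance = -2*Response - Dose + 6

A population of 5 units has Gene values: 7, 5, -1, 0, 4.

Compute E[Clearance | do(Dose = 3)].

do(Dose=3) breaks Dose's dependence on Gene. With Dose=3 fixed, Clearance across the units is 1, 1, -13, -13, 1, mean -4.6.

-4.6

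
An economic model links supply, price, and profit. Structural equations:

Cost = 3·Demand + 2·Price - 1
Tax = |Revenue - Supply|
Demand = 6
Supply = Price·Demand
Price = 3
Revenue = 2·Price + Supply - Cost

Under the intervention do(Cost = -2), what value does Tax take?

Under do(Cost=-2), the mechanism Cost = 3·Demand + 2·Price - 1 is discarded; Cost is fixed at -2.
Supply = Price·Demand  [with Price=3, Demand=6]  = 18
Revenue = 2·Price + Supply - Cost  [with Price=3, Supply=18, Cost=-2]  = 26
Tax = |Revenue - Supply|  [with Revenue=26, Supply=18]  = 8

8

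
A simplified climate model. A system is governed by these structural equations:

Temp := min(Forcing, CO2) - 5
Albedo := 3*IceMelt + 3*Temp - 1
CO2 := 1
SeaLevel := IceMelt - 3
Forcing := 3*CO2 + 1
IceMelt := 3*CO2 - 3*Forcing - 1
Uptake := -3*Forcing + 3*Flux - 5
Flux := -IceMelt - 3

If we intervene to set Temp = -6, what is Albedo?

do(Temp=-6) replaces the equation Temp := min(Forcing, CO2) - 5 with the constant Temp = -6.
Forcing = 3*CO2 + 1  [with CO2=1]  = 4
IceMelt = 3*CO2 - 3*Forcing - 1  [with CO2=1, Forcing=4]  = -10
Albedo = 3*IceMelt + 3*Temp - 1  [with IceMelt=-10, Temp=-6]  = -49

-49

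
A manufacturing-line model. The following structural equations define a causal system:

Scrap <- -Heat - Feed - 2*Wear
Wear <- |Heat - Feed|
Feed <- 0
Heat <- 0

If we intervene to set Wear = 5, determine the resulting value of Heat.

0

Under do(Wear=5), the mechanism Wear <- |Heat - Feed| is discarded; Wear is fixed at 5.
Since Heat is not a descendant of the intervened variable, it is unaffected.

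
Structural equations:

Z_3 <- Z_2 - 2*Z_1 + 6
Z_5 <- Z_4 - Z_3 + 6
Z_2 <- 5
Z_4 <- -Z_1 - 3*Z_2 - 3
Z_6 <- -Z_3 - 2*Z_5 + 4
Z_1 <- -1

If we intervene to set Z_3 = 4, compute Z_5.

do(Z_3=4) replaces the equation Z_3 <- Z_2 - 2*Z_1 + 6 with the constant Z_3 = 4.
Z_4 = -Z_1 - 3*Z_2 - 3  [with Z_1=-1, Z_2=5]  = -17
Z_5 = Z_4 - Z_3 + 6  [with Z_4=-17, Z_3=4]  = -15

-15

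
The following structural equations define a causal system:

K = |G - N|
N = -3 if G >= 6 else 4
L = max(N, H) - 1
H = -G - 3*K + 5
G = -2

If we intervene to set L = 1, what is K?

6

do(L=1) replaces the equation L = max(N, H) - 1 with the constant L = 1.
K is not downstream of the intervention, so its value is determined by the original equations.
N = -3 if G >= 6 else 4  [with G=-2]  = 4
K = |G - N|  [with G=-2, N=4]  = 6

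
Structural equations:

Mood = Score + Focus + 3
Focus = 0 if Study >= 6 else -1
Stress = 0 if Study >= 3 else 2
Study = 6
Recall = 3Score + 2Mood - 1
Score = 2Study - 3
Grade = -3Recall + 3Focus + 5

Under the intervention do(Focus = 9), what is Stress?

0

Under do(Focus=9), the mechanism Focus = 0 if Study >= 6 else -1 is discarded; Focus is fixed at 9.
Since Stress is not a descendant of the intervened variable, it is unaffected.
Stress = 0 if Study >= 3 else 2  [with Study=6]  = 0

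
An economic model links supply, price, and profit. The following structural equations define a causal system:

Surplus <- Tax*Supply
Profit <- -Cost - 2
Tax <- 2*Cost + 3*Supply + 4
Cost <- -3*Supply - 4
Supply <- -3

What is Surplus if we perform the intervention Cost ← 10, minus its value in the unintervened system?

-30

do(Cost=10) replaces the equation Cost <- -3*Supply - 4 with the constant Cost = 10.
Tax = 2*Cost + 3*Supply + 4  [with Cost=10, Supply=-3]  = 15
Surplus = Tax*Supply  [with Tax=15, Supply=-3]  = -45
Without intervention: Cost = -3*Supply - 4  [with Supply=-3]  = 5; Tax = 2*Cost + 3*Supply + 4  [with Cost=5, Supply=-3]  = 5; Surplus = Tax*Supply  [with Tax=5, Supply=-3]  = -15.
Change = -45 − (-15) = -30.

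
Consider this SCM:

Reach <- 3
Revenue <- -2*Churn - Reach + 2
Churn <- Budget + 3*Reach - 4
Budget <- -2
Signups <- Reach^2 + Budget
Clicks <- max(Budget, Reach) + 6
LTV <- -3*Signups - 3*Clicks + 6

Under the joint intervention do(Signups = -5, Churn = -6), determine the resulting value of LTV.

Under do(Signups = -5, Churn = -6), each intervened variable's structural equation is replaced by its fixed value.
Clicks = max(Budget, Reach) + 6  [with Budget=-2, Reach=3]  = 9
LTV = -3*Signups - 3*Clicks + 6  [with Signups=-5, Clicks=9]  = -6

-6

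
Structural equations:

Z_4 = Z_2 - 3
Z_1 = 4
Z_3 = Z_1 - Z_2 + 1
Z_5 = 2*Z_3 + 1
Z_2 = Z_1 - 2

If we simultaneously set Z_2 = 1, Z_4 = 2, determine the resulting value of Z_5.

Setting Z_2 = 1, Z_4 = 2 by intervention discards those variables' equations.
Z_3 = Z_1 - Z_2 + 1  [with Z_1=4, Z_2=1]  = 4
Z_5 = 2*Z_3 + 1  [with Z_3=4]  = 9

9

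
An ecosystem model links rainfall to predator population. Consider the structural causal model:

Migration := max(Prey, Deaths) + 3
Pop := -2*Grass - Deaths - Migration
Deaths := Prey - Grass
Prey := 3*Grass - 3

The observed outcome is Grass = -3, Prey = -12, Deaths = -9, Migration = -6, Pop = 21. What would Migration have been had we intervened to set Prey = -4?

2

Under do(Prey=-4), the mechanism Prey := 3*Grass - 3 is discarded; Prey is fixed at -4.
Deaths = Prey - Grass  [with Prey=-4, Grass=-3]  = -1
Migration = max(Prey, Deaths) + 3  [with Prey=-4, Deaths=-1]  = 2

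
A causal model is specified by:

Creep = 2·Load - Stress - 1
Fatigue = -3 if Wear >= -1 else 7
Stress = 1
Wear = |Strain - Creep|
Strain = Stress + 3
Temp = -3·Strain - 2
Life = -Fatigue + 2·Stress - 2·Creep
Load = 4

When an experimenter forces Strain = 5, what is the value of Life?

The intervention breaks the incoming arrows to Strain: Strain = Stress + 3 no longer applies, and Strain = 5.
Creep = 2·Load - Stress - 1  [with Load=4, Stress=1]  = 6
Wear = |Strain - Creep|  [with Strain=5, Creep=6]  = 1
Fatigue = -3 if Wear >= -1 else 7  [with Wear=1]  = -3
Life = -Fatigue + 2·Stress - 2·Creep  [with Fatigue=-3, Stress=1, Creep=6]  = -7

-7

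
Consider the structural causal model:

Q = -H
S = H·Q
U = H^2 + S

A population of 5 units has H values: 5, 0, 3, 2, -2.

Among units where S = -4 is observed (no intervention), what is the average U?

E[U|S=-4] averages over only the 2 units with S=-4 (H = 2, -2): U = 0, 0, mean 0.

0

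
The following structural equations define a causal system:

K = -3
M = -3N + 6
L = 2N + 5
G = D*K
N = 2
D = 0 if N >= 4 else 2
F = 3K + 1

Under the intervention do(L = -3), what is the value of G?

-6

Intervening sets L = -3 and removes its equation (L = 2N + 5).
No directed path runs from L to G, so G keeps its natural value.
D = 0 if N >= 4 else 2  [with N=2]  = 2
G = D*K  [with D=2, K=-3]  = -6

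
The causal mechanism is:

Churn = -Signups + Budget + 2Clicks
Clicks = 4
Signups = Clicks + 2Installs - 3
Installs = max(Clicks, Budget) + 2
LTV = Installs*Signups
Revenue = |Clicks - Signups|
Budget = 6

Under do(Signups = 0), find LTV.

The intervention breaks the incoming arrows to Signups: Signups = Clicks + 2Installs - 3 no longer applies, and Signups = 0.
Installs = max(Clicks, Budget) + 2  [with Clicks=4, Budget=6]  = 8
LTV = Installs*Signups  [with Installs=8, Signups=0]  = 0

0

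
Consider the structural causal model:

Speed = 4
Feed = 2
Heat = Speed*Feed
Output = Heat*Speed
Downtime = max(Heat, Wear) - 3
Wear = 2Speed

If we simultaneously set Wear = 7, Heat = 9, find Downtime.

6

The joint intervention fixes Wear = 7, Heat = 9, removing each variable's own equation.
Downtime = max(Heat, Wear) - 3  [with Heat=9, Wear=7]  = 6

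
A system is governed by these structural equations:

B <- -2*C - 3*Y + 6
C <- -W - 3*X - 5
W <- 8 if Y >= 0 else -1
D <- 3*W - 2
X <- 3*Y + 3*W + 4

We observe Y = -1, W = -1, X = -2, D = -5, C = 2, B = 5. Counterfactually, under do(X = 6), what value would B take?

The intervention breaks the incoming arrows to X: X <- 3*Y + 3*W + 4 no longer applies, and X = 6.
W = 8 if Y >= 0 else -1  [with Y=-1]  = -1
C = -W - 3*X - 5  [with W=-1, X=6]  = -22
B = -2*C - 3*Y + 6  [with C=-22, Y=-1]  = 53

53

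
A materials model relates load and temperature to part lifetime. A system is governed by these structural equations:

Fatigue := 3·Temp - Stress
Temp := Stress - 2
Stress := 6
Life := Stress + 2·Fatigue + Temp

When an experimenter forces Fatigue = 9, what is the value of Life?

28

The intervention breaks the incoming arrows to Fatigue: Fatigue := 3·Temp - Stress no longer applies, and Fatigue = 9.
Temp = Stress - 2  [with Stress=6]  = 4
Life = Stress + 2·Fatigue + Temp  [with Stress=6, Fatigue=9, Temp=4]  = 28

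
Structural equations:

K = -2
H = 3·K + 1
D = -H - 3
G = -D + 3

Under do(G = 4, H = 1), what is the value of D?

Setting G = 4, H = 1 by intervention discards those variables' equations.
D = -H - 3  [with H=1]  = -4

-4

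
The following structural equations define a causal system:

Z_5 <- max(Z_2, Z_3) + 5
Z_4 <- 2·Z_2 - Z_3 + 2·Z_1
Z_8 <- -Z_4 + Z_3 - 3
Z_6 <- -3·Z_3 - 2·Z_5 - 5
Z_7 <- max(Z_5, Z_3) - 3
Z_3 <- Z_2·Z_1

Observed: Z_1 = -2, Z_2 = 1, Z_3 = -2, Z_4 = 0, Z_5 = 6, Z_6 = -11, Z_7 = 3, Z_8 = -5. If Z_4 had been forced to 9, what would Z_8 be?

do(Z_4=9) replaces the equation Z_4 <- 2·Z_2 - Z_3 + 2·Z_1 with the constant Z_4 = 9.
Z_3 = Z_2·Z_1  [with Z_2=1, Z_1=-2]  = -2
Z_8 = -Z_4 + Z_3 - 3  [with Z_4=9, Z_3=-2]  = -14

-14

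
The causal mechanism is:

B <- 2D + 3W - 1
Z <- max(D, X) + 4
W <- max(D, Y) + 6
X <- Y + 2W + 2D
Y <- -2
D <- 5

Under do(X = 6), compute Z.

10

The intervention breaks the incoming arrows to X: X <- Y + 2W + 2D no longer applies, and X = 6.
Z = max(D, X) + 4  [with D=5, X=6]  = 10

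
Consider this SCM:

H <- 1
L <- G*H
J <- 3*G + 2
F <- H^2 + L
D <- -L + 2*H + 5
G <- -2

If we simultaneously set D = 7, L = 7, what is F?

Setting D = 7, L = 7 by intervention discards those variables' equations.
F = H^2 + L  [with H=1, L=7]  = 8

8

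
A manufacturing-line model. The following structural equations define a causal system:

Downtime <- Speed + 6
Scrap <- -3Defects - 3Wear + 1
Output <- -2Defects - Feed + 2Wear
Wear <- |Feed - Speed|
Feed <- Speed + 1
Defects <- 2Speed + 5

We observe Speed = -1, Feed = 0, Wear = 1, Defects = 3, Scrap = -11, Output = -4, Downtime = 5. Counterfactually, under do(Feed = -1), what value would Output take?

Under do(Feed=-1), the mechanism Feed <- Speed + 1 is discarded; Feed is fixed at -1.
Wear = |Feed - Speed|  [with Feed=-1, Speed=-1]  = 0
Defects = 2Speed + 5  [with Speed=-1]  = 3
Output = -2Defects - Feed + 2Wear  [with Defects=3, Feed=-1, Wear=0]  = -5

-5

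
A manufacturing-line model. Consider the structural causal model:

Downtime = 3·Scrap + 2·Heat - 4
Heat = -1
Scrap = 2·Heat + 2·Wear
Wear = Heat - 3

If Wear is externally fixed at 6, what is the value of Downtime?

24

Under do(Wear=6), the mechanism Wear = Heat - 3 is discarded; Wear is fixed at 6.
Scrap = 2·Heat + 2·Wear  [with Heat=-1, Wear=6]  = 10
Downtime = 3·Scrap + 2·Heat - 4  [with Scrap=10, Heat=-1]  = 24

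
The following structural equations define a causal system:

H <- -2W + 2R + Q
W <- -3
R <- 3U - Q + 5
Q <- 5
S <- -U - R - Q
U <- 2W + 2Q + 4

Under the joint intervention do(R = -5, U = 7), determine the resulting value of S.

The joint intervention fixes R = -5, U = 7, removing each variable's own equation.
S = -U - R - Q  [with U=7, R=-5, Q=5]  = -7

-7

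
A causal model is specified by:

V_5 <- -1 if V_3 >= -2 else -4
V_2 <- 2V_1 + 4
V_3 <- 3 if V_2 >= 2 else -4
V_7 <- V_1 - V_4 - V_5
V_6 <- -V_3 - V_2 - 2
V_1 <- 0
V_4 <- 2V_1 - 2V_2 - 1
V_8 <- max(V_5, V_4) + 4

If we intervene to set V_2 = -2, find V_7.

1

Under do(V_2=-2), the mechanism V_2 <- 2V_1 + 4 is discarded; V_2 is fixed at -2.
V_3 = 3 if V_2 >= 2 else -4  [with V_2=-2]  = -4
V_4 = 2V_1 - 2V_2 - 1  [with V_1=0, V_2=-2]  = 3
V_5 = -1 if V_3 >= -2 else -4  [with V_3=-4]  = -4
V_7 = V_1 - V_4 - V_5  [with V_1=0, V_4=3, V_5=-4]  = 1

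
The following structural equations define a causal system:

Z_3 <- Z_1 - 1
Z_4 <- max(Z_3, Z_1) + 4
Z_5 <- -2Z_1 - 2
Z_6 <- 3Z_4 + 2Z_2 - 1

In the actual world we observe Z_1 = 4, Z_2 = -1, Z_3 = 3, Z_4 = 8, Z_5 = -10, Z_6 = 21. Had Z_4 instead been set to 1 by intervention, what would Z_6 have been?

0

Under do(Z_4=1), the mechanism Z_4 <- max(Z_3, Z_1) + 4 is discarded; Z_4 is fixed at 1.
Z_6 = 3Z_4 + 2Z_2 - 1  [with Z_4=1, Z_2=-1]  = 0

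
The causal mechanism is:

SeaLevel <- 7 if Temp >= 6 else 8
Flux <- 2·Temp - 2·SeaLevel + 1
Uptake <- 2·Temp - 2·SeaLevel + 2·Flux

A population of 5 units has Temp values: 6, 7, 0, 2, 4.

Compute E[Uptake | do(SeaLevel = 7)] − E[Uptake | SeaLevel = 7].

The intervention sets SeaLevel=7 in all 5 units regardless of Temp. Recomputing Uptake per unit gives -4, 2, -40, -28, -16; average -17.2.
Conditioning on SeaLevel=7 selects the 2 unit(s) with Temp ∈ {6, 7}. Their Uptake values: -4, 2. Mean = -1.
Difference = -17.2 − (-1) = -16.2.

-16.2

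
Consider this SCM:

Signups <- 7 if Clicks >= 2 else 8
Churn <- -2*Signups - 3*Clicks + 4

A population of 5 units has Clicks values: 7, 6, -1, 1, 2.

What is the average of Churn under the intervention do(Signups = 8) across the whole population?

-21

Every unit gets Signups=8 under the intervention. Churn values become -33, -30, -9, -15, -18; E[Churn|do(Signups=8)] = -21.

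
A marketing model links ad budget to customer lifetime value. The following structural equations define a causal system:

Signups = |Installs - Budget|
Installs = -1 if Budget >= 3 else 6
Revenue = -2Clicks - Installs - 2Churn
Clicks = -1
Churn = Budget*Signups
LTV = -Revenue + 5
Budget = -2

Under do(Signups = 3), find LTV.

-3

The intervention breaks the incoming arrows to Signups: Signups = |Installs - Budget| no longer applies, and Signups = 3.
Installs = -1 if Budget >= 3 else 6  [with Budget=-2]  = 6
Churn = Budget*Signups  [with Budget=-2, Signups=3]  = -6
Revenue = -2Clicks - Installs - 2Churn  [with Clicks=-1, Installs=6, Churn=-6]  = 8
LTV = -Revenue + 5  [with Revenue=8]  = -3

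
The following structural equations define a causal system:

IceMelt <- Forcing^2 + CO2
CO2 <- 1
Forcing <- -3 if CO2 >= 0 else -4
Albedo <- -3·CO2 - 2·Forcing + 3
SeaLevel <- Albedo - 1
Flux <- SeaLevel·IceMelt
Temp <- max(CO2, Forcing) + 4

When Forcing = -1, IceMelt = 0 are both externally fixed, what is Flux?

0

Setting Forcing = -1, IceMelt = 0 by intervention discards those variables' equations.
Albedo = -3·CO2 - 2·Forcing + 3  [with CO2=1, Forcing=-1]  = 2
SeaLevel = Albedo - 1  [with Albedo=2]  = 1
Flux = SeaLevel·IceMelt  [with SeaLevel=1, IceMelt=0]  = 0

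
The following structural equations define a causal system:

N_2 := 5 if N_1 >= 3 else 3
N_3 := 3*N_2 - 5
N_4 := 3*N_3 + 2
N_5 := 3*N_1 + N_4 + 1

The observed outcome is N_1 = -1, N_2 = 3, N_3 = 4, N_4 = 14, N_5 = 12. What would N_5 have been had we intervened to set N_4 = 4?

2

Intervening sets N_4 = 4 and removes its equation (N_4 := 3*N_3 + 2).
N_5 = 3*N_1 + N_4 + 1  [with N_1=-1, N_4=4]  = 2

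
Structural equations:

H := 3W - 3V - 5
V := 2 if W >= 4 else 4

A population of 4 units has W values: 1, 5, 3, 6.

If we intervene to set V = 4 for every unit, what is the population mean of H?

-5.75

do(V=4) breaks V's dependence on W. With V=4 fixed, H across the units is -14, -2, -8, 1, mean -5.75.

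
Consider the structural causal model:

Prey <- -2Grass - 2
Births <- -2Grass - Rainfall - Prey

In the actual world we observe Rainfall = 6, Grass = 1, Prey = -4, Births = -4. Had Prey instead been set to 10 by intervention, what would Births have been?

-18

The intervention breaks the incoming arrows to Prey: Prey <- -2Grass - 2 no longer applies, and Prey = 10.
Births = -2Grass - Rainfall - Prey  [with Grass=1, Rainfall=6, Prey=10]  = -18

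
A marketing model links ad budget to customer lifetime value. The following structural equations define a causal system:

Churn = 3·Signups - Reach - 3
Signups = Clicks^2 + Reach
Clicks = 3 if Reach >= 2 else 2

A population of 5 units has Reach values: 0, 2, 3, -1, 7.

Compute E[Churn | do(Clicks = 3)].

The intervention sets Clicks=3 in all 5 units regardless of Reach. Recomputing Churn per unit gives 24, 28, 30, 22, 38; average 28.4.

28.4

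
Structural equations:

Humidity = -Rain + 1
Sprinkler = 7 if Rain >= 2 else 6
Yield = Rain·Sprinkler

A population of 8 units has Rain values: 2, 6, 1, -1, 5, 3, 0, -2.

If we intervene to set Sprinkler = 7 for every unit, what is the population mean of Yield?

12.25

do(Sprinkler=7) breaks Sprinkler's dependence on Rain. With Sprinkler=7 fixed, Yield across the units is 14, 42, 7, -7, 35, 21, 0, -14, mean 12.25.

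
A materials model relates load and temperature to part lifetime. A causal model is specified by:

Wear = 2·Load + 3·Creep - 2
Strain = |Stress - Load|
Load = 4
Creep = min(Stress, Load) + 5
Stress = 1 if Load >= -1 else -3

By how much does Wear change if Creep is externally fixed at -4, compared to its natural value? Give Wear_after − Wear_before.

Intervening sets Creep = -4 and removes its equation (Creep = min(Stress, Load) + 5).
Wear = 2·Load + 3·Creep - 2  [with Load=4, Creep=-4]  = -6
Without intervention: Stress = 1 if Load >= -1 else -3  [with Load=4]  = 1; Creep = min(Stress, Load) + 5  [with Stress=1, Load=4]  = 6; Wear = 2·Load + 3·Creep - 2  [with Load=4, Creep=6]  = 24.
Change = -6 − 24 = -30.

-30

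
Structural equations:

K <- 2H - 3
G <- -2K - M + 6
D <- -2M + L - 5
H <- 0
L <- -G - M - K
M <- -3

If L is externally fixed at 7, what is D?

8

The intervention breaks the incoming arrows to L: L <- -G - M - K no longer applies, and L = 7.
D = -2M + L - 5  [with M=-3, L=7]  = 8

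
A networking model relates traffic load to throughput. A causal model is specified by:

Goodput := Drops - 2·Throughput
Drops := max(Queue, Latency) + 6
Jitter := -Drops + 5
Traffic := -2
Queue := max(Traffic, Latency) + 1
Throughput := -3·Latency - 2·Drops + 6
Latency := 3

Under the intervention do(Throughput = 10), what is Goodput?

-10

Intervening sets Throughput = 10 and removes its equation (Throughput := -3·Latency - 2·Drops + 6).
Queue = max(Traffic, Latency) + 1  [with Traffic=-2, Latency=3]  = 4
Drops = max(Queue, Latency) + 6  [with Queue=4, Latency=3]  = 10
Goodput = Drops - 2·Throughput  [with Drops=10, Throughput=10]  = -10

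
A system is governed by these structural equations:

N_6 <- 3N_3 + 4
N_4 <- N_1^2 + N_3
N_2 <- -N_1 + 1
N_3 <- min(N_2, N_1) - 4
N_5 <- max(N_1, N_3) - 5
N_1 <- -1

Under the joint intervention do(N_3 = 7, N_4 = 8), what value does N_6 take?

Setting N_3 = 7, N_4 = 8 by intervention discards those variables' equations.
N_6 = 3N_3 + 4  [with N_3=7]  = 25

25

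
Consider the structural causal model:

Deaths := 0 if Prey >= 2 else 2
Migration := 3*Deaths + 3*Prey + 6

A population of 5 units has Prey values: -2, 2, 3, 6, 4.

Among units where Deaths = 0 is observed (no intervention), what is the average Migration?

E[Migration|Deaths=0] averages over only the 4 units with Deaths=0 (Prey = 2, 3, 6, 4): Migration = 12, 15, 24, 18, mean 17.25.

17.25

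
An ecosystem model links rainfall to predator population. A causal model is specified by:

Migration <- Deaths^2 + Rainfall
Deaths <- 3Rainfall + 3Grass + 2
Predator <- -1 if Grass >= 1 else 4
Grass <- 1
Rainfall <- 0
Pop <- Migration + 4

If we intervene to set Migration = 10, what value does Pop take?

14

The intervention breaks the incoming arrows to Migration: Migration <- Deaths^2 + Rainfall no longer applies, and Migration = 10.
Pop = Migration + 4  [with Migration=10]  = 14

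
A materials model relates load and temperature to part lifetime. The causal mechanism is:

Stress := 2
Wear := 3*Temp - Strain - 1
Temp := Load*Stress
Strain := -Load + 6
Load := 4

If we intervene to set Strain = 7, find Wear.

16

do(Strain=7) replaces the equation Strain := -Load + 6 with the constant Strain = 7.
Temp = Load*Stress  [with Load=4, Stress=2]  = 8
Wear = 3*Temp - Strain - 1  [with Temp=8, Strain=7]  = 16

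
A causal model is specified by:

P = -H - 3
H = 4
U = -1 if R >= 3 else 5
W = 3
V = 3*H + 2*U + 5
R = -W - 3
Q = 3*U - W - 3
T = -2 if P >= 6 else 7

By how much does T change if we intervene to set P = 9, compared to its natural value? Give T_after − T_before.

-9

Intervening sets P = 9 and removes its equation (P = -H - 3).
T = -2 if P >= 6 else 7  [with P=9]  = -2
Without intervention: P = -H - 3  [with H=4]  = -7; T = -2 if P >= 6 else 7  [with P=-7]  = 7.
Change = -2 − 7 = -9.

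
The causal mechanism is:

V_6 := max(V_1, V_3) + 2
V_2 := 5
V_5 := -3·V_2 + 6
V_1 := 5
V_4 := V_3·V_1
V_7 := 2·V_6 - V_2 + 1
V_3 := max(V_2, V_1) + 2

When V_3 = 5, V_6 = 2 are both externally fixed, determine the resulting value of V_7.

0

Under do(V_3 = 5, V_6 = 2), each intervened variable's structural equation is replaced by its fixed value.
V_7 = 2·V_6 - V_2 + 1  [with V_6=2, V_2=5]  = 0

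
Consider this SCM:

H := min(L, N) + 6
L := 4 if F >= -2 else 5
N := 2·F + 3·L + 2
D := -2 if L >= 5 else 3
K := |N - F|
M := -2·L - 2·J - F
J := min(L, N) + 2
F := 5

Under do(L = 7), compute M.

Under do(L=7), the mechanism L := 4 if F >= -2 else 5 is discarded; L is fixed at 7.
N = 2·F + 3·L + 2  [with F=5, L=7]  = 33
J = min(L, N) + 2  [with L=7, N=33]  = 9
M = -2·L - 2·J - F  [with L=7, J=9, F=5]  = -37

-37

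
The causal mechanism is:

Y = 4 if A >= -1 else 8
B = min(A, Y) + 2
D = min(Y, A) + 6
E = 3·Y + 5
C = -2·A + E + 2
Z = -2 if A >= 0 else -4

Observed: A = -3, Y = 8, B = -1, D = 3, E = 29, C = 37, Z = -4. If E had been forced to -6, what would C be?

The intervention breaks the incoming arrows to E: E = 3·Y + 5 no longer applies, and E = -6.
C = -2·A + E + 2  [with A=-3, E=-6]  = 2

2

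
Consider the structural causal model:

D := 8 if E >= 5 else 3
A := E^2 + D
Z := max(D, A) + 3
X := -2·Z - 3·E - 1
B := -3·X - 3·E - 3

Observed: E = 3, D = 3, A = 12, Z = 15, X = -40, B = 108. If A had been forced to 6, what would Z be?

9

The intervention breaks the incoming arrows to A: A := E^2 + D no longer applies, and A = 6.
D = 8 if E >= 5 else 3  [with E=3]  = 3
Z = max(D, A) + 3  [with D=3, A=6]  = 9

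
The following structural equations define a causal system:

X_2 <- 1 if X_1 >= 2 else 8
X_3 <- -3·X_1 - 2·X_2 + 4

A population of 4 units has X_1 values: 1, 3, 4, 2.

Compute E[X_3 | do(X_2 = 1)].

Every unit gets X_2=1 under the intervention. X_3 values become -1, -7, -10, -4; E[X_3|do(X_2=1)] = -5.5.

-5.5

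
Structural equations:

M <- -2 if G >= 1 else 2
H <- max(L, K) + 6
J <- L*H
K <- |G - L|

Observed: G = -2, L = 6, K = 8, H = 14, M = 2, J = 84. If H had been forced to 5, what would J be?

30

Under do(H=5), the mechanism H <- max(L, K) + 6 is discarded; H is fixed at 5.
J = L*H  [with L=6, H=5]  = 30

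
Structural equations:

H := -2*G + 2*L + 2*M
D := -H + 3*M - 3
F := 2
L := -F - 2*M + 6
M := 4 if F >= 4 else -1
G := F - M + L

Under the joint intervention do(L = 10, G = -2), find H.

Setting L = 10, G = -2 by intervention discards those variables' equations.
M = 4 if F >= 4 else -1  [with F=2]  = -1
H = -2*G + 2*L + 2*M  [with G=-2, L=10, M=-1]  = 22

22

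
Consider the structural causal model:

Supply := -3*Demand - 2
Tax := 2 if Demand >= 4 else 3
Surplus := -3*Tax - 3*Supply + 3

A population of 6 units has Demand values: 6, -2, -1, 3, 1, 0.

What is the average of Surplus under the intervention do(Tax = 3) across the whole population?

Every unit gets Tax=3 under the intervention. Surplus values become 54, -18, -9, 27, 9, 0; E[Surplus|do(Tax=3)] = 10.5.

10.5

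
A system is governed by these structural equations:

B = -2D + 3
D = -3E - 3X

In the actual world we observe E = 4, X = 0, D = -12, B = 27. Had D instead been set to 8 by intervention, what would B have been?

The intervention breaks the incoming arrows to D: D = -3E - 3X no longer applies, and D = 8.
B = -2D + 3  [with D=8]  = -13

-13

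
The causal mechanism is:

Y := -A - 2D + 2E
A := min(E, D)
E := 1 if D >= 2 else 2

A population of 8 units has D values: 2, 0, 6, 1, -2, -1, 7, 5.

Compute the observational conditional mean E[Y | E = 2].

E[Y|E=2] averages over only the 4 units with E=2 (D = 0, 1, -2, -1): Y = 4, 1, 10, 7, mean 5.5.

5.5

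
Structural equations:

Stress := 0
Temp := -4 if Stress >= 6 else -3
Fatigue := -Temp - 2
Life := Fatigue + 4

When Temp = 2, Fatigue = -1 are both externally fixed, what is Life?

3

Setting Temp = 2, Fatigue = -1 by intervention discards those variables' equations.
Life = Fatigue + 4  [with Fatigue=-1]  = 3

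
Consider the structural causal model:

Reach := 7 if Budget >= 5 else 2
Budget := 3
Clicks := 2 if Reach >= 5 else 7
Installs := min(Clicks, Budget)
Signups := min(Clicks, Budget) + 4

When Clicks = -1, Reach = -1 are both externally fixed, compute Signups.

3

Setting Clicks = -1, Reach = -1 by intervention discards those variables' equations.
Signups = min(Clicks, Budget) + 4  [with Clicks=-1, Budget=3]  = 3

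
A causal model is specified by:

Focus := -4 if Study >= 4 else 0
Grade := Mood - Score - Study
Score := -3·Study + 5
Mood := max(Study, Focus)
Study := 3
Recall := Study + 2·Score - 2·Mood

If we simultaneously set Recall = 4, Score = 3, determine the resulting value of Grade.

The joint intervention fixes Recall = 4, Score = 3, removing each variable's own equation.
Focus = -4 if Study >= 4 else 0  [with Study=3]  = 0
Mood = max(Study, Focus)  [with Study=3, Focus=0]  = 3
Grade = Mood - Score - Study  [with Mood=3, Score=3, Study=3]  = -3

-3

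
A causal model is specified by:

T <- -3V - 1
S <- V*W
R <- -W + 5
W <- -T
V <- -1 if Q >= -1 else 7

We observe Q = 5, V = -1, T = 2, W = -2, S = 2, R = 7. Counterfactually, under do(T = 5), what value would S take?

5

do(T=5) replaces the equation T <- -3V - 1 with the constant T = 5.
V = -1 if Q >= -1 else 7  [with Q=5]  = -1
W = -T  [with T=5]  = -5
S = V*W  [with V=-1, W=-5]  = 5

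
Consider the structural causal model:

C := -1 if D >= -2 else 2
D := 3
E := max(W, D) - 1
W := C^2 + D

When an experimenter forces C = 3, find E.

Under do(C=3), the mechanism C := -1 if D >= -2 else 2 is discarded; C is fixed at 3.
W = C^2 + D  [with C=3, D=3]  = 12
E = max(W, D) - 1  [with W=12, D=3]  = 11

11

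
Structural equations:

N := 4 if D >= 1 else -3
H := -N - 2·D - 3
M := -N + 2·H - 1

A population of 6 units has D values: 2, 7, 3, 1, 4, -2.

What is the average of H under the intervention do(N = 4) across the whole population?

The intervention sets N=4 in all 6 units regardless of D. Recomputing H per unit gives -11, -21, -13, -9, -15, -3; average -12.

-12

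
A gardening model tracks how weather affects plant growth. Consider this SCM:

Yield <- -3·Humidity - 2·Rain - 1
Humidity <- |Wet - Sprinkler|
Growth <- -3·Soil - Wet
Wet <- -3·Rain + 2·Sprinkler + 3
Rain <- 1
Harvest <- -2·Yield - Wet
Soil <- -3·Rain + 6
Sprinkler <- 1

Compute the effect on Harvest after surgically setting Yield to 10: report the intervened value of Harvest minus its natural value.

-32

do(Yield=10) replaces the equation Yield <- -3·Humidity - 2·Rain - 1 with the constant Yield = 10.
Wet = -3·Rain + 2·Sprinkler + 3  [with Rain=1, Sprinkler=1]  = 2
Harvest = -2·Yield - Wet  [with Yield=10, Wet=2]  = -22
Without intervention: Wet = -3·Rain + 2·Sprinkler + 3  [with Rain=1, Sprinkler=1]  = 2; Humidity = |Wet - Sprinkler|  [with Wet=2, Sprinkler=1]  = 1; Yield = -3·Humidity - 2·Rain - 1  [with Humidity=1, Rain=1]  = -6; Harvest = -2·Yield - Wet  [with Yield=-6, Wet=2]  = 10.
Change = -22 − 10 = -32.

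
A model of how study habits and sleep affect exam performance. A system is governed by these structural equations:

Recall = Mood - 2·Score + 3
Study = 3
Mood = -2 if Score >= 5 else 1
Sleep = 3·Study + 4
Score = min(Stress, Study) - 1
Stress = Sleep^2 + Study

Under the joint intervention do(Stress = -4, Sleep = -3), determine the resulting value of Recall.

14

Setting Stress = -4, Sleep = -3 by intervention discards those variables' equations.
Score = min(Stress, Study) - 1  [with Stress=-4, Study=3]  = -5
Mood = -2 if Score >= 5 else 1  [with Score=-5]  = 1
Recall = Mood - 2·Score + 3  [with Mood=1, Score=-5]  = 14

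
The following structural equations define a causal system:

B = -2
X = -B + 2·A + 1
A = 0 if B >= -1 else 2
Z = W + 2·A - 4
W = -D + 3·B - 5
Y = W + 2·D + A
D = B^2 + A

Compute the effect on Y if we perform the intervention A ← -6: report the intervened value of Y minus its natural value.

-16

Under do(A=-6), the mechanism A = 0 if B >= -1 else 2 is discarded; A is fixed at -6.
D = B^2 + A  [with B=-2, A=-6]  = -2
W = -D + 3·B - 5  [with D=-2, B=-2]  = -9
Y = W + 2·D + A  [with W=-9, D=-2, A=-6]  = -19
Without intervention: A = 0 if B >= -1 else 2  [with B=-2]  = 2; D = B^2 + A  [with B=-2, A=2]  = 6; W = -D + 3·B - 5  [with D=6, B=-2]  = -17; Y = W + 2·D + A  [with W=-17, D=6, A=2]  = -3.
Change = -19 − (-3) = -16.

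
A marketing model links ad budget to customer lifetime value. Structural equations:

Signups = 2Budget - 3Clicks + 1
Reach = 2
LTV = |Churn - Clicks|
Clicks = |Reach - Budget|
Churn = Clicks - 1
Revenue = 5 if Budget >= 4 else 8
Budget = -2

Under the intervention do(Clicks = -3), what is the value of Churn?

-4

do(Clicks=-3) replaces the equation Clicks = |Reach - Budget| with the constant Clicks = -3.
Churn = Clicks - 1  [with Clicks=-3]  = -4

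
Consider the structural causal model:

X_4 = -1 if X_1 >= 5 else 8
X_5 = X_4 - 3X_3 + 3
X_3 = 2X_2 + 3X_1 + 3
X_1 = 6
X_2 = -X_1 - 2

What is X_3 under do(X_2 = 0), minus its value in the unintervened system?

16

The intervention breaks the incoming arrows to X_2: X_2 = -X_1 - 2 no longer applies, and X_2 = 0.
X_3 = 2X_2 + 3X_1 + 3  [with X_2=0, X_1=6]  = 21
Without intervention: X_2 = -X_1 - 2  [with X_1=6]  = -8; X_3 = 2X_2 + 3X_1 + 3  [with X_2=-8, X_1=6]  = 5.
Change = 21 − 5 = 16.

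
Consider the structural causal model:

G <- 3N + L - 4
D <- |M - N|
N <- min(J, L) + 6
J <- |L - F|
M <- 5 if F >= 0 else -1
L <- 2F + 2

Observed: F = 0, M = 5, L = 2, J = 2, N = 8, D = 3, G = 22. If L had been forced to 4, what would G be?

30

The intervention breaks the incoming arrows to L: L <- 2F + 2 no longer applies, and L = 4.
J = |L - F|  [with L=4, F=0]  = 4
N = min(J, L) + 6  [with J=4, L=4]  = 10
G = 3N + L - 4  [with N=10, L=4]  = 30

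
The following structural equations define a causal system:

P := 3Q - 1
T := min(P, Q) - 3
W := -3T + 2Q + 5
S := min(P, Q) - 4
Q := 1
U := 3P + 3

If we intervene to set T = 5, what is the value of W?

-8

Under do(T=5), the mechanism T := min(P, Q) - 3 is discarded; T is fixed at 5.
W = -3T + 2Q + 5  [with T=5, Q=1]  = -8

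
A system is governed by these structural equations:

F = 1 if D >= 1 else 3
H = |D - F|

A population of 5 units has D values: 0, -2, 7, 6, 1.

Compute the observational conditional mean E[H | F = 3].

Observing F=3 restricts to units where F's equation naturally yields 3: D ∈ {0, -2}. In that subpopulation H = 3, 5, mean 4.

4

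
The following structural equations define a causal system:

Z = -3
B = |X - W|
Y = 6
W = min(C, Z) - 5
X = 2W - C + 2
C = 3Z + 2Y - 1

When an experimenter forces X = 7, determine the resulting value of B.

The intervention breaks the incoming arrows to X: X = 2W - C + 2 no longer applies, and X = 7.
C = 3Z + 2Y - 1  [with Z=-3, Y=6]  = 2
W = min(C, Z) - 5  [with C=2, Z=-3]  = -8
B = |X - W|  [with X=7, W=-8]  = 15

15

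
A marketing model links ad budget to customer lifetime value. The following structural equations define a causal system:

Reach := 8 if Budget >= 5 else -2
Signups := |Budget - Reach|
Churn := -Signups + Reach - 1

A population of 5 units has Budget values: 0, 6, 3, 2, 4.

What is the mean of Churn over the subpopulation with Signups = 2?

0

Conditioning on Signups=2 selects the 2 unit(s) with Budget ∈ {0, 6}. Their Churn values: -5, 5. Mean = 0.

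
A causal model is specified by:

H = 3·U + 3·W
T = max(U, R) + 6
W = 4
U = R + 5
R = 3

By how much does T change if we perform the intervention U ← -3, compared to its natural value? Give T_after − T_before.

-5

do(U=-3) replaces the equation U = R + 5 with the constant U = -3.
T = max(U, R) + 6  [with U=-3, R=3]  = 9
Without intervention: U = R + 5  [with R=3]  = 8; T = max(U, R) + 6  [with U=8, R=3]  = 14.
Change = 9 − 14 = -5.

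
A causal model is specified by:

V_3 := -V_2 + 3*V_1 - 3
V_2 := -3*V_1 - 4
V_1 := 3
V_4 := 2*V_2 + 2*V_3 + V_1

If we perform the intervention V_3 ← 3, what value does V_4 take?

-17

The intervention breaks the incoming arrows to V_3: V_3 := -V_2 + 3*V_1 - 3 no longer applies, and V_3 = 3.
V_2 = -3*V_1 - 4  [with V_1=3]  = -13
V_4 = 2*V_2 + 2*V_3 + V_1  [with V_2=-13, V_3=3, V_1=3]  = -17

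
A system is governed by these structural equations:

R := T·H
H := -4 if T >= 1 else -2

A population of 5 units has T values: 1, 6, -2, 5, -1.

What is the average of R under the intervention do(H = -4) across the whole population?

-7.2

Every unit gets H=-4 under the intervention. R values become -4, -24, 8, -20, 4; E[R|do(H=-4)] = -7.2.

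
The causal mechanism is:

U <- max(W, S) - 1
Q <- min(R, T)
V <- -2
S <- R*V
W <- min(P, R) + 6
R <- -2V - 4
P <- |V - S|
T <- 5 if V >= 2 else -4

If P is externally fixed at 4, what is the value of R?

The intervention breaks the incoming arrows to P: P <- |V - S| no longer applies, and P = 4.
Since R is not a descendant of the intervened variable, it is unaffected.
R = -2V - 4  [with V=-2]  = 0

0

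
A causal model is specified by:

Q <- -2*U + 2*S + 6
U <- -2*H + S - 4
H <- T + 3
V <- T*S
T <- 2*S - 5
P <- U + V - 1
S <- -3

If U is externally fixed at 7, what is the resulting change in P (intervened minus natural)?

-2

Under do(U=7), the mechanism U <- -2*H + S - 4 is discarded; U is fixed at 7.
T = 2*S - 5  [with S=-3]  = -11
V = T*S  [with T=-11, S=-3]  = 33
P = U + V - 1  [with U=7, V=33]  = 39
Without intervention: T = 2*S - 5  [with S=-3]  = -11; H = T + 3  [with T=-11]  = -8; V = T*S  [with T=-11, S=-3]  = 33; U = -2*H + S - 4  [with H=-8, S=-3]  = 9; P = U + V - 1  [with U=9, V=33]  = 41.
Change = 39 − 41 = -2.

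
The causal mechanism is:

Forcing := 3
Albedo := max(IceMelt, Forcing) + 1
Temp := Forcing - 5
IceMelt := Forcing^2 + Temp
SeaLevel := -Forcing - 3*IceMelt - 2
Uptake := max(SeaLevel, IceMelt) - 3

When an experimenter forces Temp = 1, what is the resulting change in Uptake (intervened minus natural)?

Under do(Temp=1), the mechanism Temp := Forcing - 5 is discarded; Temp is fixed at 1.
IceMelt = Forcing^2 + Temp  [with Forcing=3, Temp=1]  = 10
SeaLevel = -Forcing - 3*IceMelt - 2  [with Forcing=3, IceMelt=10]  = -35
Uptake = max(SeaLevel, IceMelt) - 3  [with SeaLevel=-35, IceMelt=10]  = 7
Without intervention: Temp = Forcing - 5  [with Forcing=3]  = -2; IceMelt = Forcing^2 + Temp  [with Forcing=3, Temp=-2]  = 7; SeaLevel = -Forcing - 3*IceMelt - 2  [with Forcing=3, IceMelt=7]  = -26; Uptake = max(SeaLevel, IceMelt) - 3  [with SeaLevel=-26, IceMelt=7]  = 4.
Change = 7 − 4 = 3.

3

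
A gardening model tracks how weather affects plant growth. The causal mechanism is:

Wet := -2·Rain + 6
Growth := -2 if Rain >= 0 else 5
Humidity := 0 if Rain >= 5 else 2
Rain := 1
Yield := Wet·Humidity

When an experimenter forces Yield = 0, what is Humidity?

2

The intervention breaks the incoming arrows to Yield: Yield := Wet·Humidity no longer applies, and Yield = 0.
Since Humidity is not a descendant of the intervened variable, it is unaffected.
Humidity = 0 if Rain >= 5 else 2  [with Rain=1]  = 2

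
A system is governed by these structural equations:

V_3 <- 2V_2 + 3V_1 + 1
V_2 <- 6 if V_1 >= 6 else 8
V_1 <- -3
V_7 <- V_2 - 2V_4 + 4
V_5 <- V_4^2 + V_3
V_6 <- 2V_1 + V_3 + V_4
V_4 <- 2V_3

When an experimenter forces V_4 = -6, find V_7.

24

The intervention breaks the incoming arrows to V_4: V_4 <- 2V_3 no longer applies, and V_4 = -6.
V_2 = 6 if V_1 >= 6 else 8  [with V_1=-3]  = 8
V_7 = V_2 - 2V_4 + 4  [with V_2=8, V_4=-6]  = 24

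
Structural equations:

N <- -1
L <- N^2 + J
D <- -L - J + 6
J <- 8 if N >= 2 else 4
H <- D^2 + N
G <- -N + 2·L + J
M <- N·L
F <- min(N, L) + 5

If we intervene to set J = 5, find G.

Under do(J=5), the mechanism J <- 8 if N >= 2 else 4 is discarded; J is fixed at 5.
L = N^2 + J  [with N=-1, J=5]  = 6
G = -N + 2·L + J  [with N=-1, L=6, J=5]  = 18

18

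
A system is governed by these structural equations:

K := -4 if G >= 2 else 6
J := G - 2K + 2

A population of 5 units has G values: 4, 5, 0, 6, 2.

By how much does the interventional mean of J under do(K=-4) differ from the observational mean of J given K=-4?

-0.85

Under do(K=-4), K's equation is replaced by K=-4 for every unit. Per-unit J: 14, 15, 10, 16, 12. Mean = 13.4.
E[J|K=-4] averages over only the 4 units with K=-4 (G = 4, 5, 6, 2): J = 14, 15, 16, 12, mean 14.25.
Difference = 13.4 − 14.25 = -0.85.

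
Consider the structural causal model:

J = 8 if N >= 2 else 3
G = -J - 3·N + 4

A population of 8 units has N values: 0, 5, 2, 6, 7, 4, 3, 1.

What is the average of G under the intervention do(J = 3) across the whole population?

Every unit gets J=3 under the intervention. G values become 1, -14, -5, -17, -20, -11, -8, -2; E[G|do(J=3)] = -9.5.

-9.5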